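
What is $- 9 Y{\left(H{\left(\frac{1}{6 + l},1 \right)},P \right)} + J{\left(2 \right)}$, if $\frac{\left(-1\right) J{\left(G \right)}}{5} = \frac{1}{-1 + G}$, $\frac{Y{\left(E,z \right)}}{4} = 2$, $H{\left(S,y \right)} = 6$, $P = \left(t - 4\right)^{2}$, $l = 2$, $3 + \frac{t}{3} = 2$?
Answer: $-77$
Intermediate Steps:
$t = -3$ ($t = -9 + 3 \cdot 2 = -9 + 6 = -3$)
$P = 49$ ($P = \left(-3 - 4\right)^{2} = \left(-7\right)^{2} = 49$)
$Y{\left(E,z \right)} = 8$ ($Y{\left(E,z \right)} = 4 \cdot 2 = 8$)
$J{\left(G \right)} = - \frac{5}{-1 + G}$
$- 9 Y{\left(H{\left(\frac{1}{6 + l},1 \right)},P \right)} + J{\left(2 \right)} = \left(-9\right) 8 - \frac{5}{-1 + 2} = -72 - \frac{5}{1} = -72 - 5 = -77$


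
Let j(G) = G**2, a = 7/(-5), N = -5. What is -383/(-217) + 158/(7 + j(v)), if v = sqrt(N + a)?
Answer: 172579/651 ≈ 265.10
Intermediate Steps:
a = -7/5 (a = 7*(-1/5) = -7/5 ≈ -1.4000)
v = 4*I*sqrt(10)/5 (v = sqrt(-5 - 7/5) = sqrt(-32/5) = 4*I*sqrt(10)/5 ≈ 2.5298*I)
-383/(-217) + 158/(7 + j(v)) = -383/(-217) + 158/(7 + (4*I*sqrt(10)/5)**2) = -383*(-1/217) + 158/(7 - 32/5) = 383/217 + 158/(3/5) = 383/217 + 158*(5/3) = 383/217 + 790/3 = 172579/651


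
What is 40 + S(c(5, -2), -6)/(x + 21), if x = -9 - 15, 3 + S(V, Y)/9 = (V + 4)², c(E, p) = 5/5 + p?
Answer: 22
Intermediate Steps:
c(E, p) = 1 + p (c(E, p) = 5*(⅕) + p = 1 + p)
S(V, Y) = -27 + 9*(4 + V)² (S(V, Y) = -27 + 9*(V + 4)² = -27 + 9*(4 + V)²)
x = -24
40 + S(c(5, -2), -6)/(x + 21) = 40 + (-27 + 9*(4 + (1 - 2))²)/(-24 + 21) = 40 + (-27 + 9*(4 - 1)²)/(-3) = 40 + (-27 + 9*3²)*(-⅓) = 40 + (-27 + 9*9)*(-⅓) = 40 + (-27 + 81)*(-⅓) = 40 + 54*(-⅓) = 40 - 18 = 22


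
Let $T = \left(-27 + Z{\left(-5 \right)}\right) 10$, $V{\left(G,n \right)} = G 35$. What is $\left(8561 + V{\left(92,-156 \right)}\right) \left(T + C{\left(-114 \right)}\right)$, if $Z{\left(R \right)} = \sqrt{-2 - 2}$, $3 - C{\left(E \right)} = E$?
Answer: $-1802493 + 235620 i \approx -1.8025 \cdot 10^{6} + 2.3562 \cdot 10^{5} i$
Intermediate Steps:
$C{\left(E \right)} = 3 - E$
$V{\left(G,n \right)} = 35 G$
$Z{\left(R \right)} = 2 i$ ($Z{\left(R \right)} = \sqrt{-4} = 2 i$)
$T = -270 + 20 i$ ($T = \left(-27 + 2 i\right) 10 = -270 + 20 i \approx -270.0 + 20.0 i$)
$\left(8561 + V{\left(92,-156 \right)}\right) \left(T + C{\left(-114 \right)}\right) = \left(8561 + 35 \cdot 92\right) \left(\left(-270 + 20 i\right) + \left(3 - -114\right)\right) = \left(8561 + 3220\right) \left(\left(-270 + 20 i\right) + \left(3 + 114\right)\right) = 11781 \left(\left(-270 + 20 i\right) + 117\right) = 11781 \left(-153 + 20 i\right) = -1802493 + 235620 i$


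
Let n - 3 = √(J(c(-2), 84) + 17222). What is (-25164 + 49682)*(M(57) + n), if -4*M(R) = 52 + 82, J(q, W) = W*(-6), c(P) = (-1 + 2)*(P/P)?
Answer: -747799 + 24518*√16718 ≈ 2.4223e+6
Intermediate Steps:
c(P) = 1 (c(P) = 1*1 = 1)
J(q, W) = -6*W
M(R) = -67/2 (M(R) = -(52 + 82)/4 = -¼*134 = -67/2)
n = 3 + √16718 (n = 3 + √(-6*84 + 17222) = 3 + √(-504 + 17222) = 3 + √16718 ≈ 132.30)
(-25164 + 49682)*(M(57) + n) = (-25164 + 49682)*(-67/2 + (3 + √16718)) = 24518*(-61/2 + √16718) = -747799 + 24518*√16718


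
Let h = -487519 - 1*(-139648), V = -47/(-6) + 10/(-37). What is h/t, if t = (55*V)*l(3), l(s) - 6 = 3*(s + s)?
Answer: -12871227/369380 ≈ -34.845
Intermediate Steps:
l(s) = 6 + 6*s (l(s) = 6 + 3*(s + s) = 6 + 3*(2*s) = 6 + 6*s)
V = 1679/222 (V = -47*(-⅙) + 10*(-1/37) = 47/6 - 10/37 = 1679/222 ≈ 7.5631)
h = -347871 (h = -487519 + 139648 = -347871)
t = 369380/37 (t = (55*(1679/222))*(6 + 6*3) = 92345*(6 + 18)/222 = (92345/222)*24 = 369380/37 ≈ 9983.3)
h/t = -347871/369380/37 = -347871*37/369380 = -12871227/369380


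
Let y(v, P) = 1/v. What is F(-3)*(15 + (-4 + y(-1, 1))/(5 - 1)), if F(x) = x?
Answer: -165/4 ≈ -41.250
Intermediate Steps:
F(-3)*(15 + (-4 + y(-1, 1))/(5 - 1)) = -3*(15 + (-4 + 1/(-1))/(5 - 1)) = -3*(15 + (-4 - 1)/4) = -3*(15 - 5*¼) = -3*(15 - 5/4) = -3*55/4 = -165/4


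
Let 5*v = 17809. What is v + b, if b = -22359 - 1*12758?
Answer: -157776/5 ≈ -31555.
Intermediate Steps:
v = 17809/5 (v = (1/5)*17809 = 17809/5 ≈ 3561.8)
b = -35117 (b = -22359 - 12758 = -35117)
v + b = 17809/5 - 35117 = -157776/5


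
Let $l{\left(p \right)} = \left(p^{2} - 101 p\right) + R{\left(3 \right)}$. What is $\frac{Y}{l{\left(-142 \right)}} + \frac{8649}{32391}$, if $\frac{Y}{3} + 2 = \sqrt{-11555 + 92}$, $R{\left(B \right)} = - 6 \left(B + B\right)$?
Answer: $\frac{5517346}{20676255} + \frac{i \sqrt{11463}}{11490} \approx 0.26684 + 0.0093181 i$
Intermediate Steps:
$R{\left(B \right)} = - 12 B$ ($R{\left(B \right)} = - 6 \cdot 2 B = - 12 B$)
$l{\left(p \right)} = -36 + p^{2} - 101 p$ ($l{\left(p \right)} = \left(p^{2} - 101 p\right) - 36 = -36 + p^{2} - 101 p$)
$Y = -6 + 3 i \sqrt{11463}$ ($Y = -6 + 3 \sqrt{-11555 + 92} = -6 + 3 \sqrt{-11463} = -6 + 3 i \sqrt{11463} \approx -6.0 + 321.2 i$)
$\frac{Y}{l{\left(-142 \right)}} + \frac{8649}{32391} = \frac{-6 + 3 i \sqrt{11463}}{-36 + \left(-142\right)^{2} - -14342} + \frac{8649}{32391} = \frac{-6 + 3 i \sqrt{11463}}{-36 + 20164 + 14342} + 8649 \cdot \frac{1}{32391} = \frac{-6 + 3 i \sqrt{11463}}{34470} + \frac{961}{3599} = \left(-6 + 3 i \sqrt{11463}\right) \frac{1}{34470} + \frac{961}{3599} = \left(- \frac{1}{5745} + \frac{i \sqrt{11463}}{11490}\right) + \frac{961}{3599} = \frac{5517346}{20676255} + \frac{i \sqrt{11463}}{11490}$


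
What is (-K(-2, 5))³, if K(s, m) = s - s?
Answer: 0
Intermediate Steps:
K(s, m) = 0
(-K(-2, 5))³ = (-1*0)³ = 0³ = 0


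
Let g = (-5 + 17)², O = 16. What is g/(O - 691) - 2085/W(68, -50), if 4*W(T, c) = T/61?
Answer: -9539147/1275 ≈ -7481.7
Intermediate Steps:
W(T, c) = T/244 (W(T, c) = (T/61)/4 = T/244)
g = 144 (g = 12² = 144)
g/(O - 691) - 2085/W(68, -50) = 144/(16 - 691) - 2085/((1/244)*68) = 144/(-675) - 2085/17/61 = 144*(-1/675) - 2085*61/17 = -16/75 - 127185/17 = -9539147/1275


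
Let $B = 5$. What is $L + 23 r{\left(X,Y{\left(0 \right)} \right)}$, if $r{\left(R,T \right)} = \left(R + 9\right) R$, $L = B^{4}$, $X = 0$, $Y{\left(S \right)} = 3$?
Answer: $625$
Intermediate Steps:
$L = 625$ ($L = 5^{4} = 625$)
$r{\left(R,T \right)} = R \left(9 + R\right)$ ($r{\left(R,T \right)} = \left(9 + R\right) R = R \left(9 + R\right)$)
$L + 23 r{\left(X,Y{\left(0 \right)} \right)} = 625 + 23 \cdot 0 \left(9 + 0\right) = 625 + 23 \cdot 0 \cdot 9 = 625 + 23 \cdot 0 = 625 + 0 = 625$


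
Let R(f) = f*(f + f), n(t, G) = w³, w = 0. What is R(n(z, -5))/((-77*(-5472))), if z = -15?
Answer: 0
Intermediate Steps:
n(t, G) = 0 (n(t, G) = 0³ = 0)
R(f) = 2*f² (R(f) = f*(2*f) = 2*f²)
R(n(z, -5))/((-77*(-5472))) = (2*0²)/((-77*(-5472))) = (2*0)/421344 = 0*(1/421344) = 0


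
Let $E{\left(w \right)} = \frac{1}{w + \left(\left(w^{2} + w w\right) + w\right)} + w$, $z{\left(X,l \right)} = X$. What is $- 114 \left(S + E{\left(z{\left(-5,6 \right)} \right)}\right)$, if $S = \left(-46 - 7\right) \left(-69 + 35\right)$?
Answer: $- \frac{4097217}{20} \approx -2.0486 \cdot 10^{5}$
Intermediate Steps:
$S = 1802$ ($S = \left(-53\right) \left(-34\right) = 1802$)
$E{\left(w \right)} = w + \frac{1}{2 w + 2 w^{2}}$ ($E{\left(w \right)} = \frac{1}{w + \left(\left(w^{2} + w^{2}\right) + w\right)} + w = \frac{1}{w + \left(2 w^{2} + w\right)} + w = \frac{1}{w + \left(w + 2 w^{2}\right)} + w = \frac{1}{2 w + 2 w^{2}} + w = w + \frac{1}{2 w + 2 w^{2}}$)
$- 114 \left(S + E{\left(z{\left(-5,6 \right)} \right)}\right) = - 114 \left(1802 + \frac{\frac{1}{2} + \left(-5\right)^{2} + \left(-5\right)^{3}}{\left(-5\right) \left(1 - 5\right)}\right) = - 114 \left(1802 - \frac{\frac{1}{2} + 25 - 125}{5 \left(-4\right)}\right) = - 114 \left(1802 - \left(- \frac{1}{20}\right) \left(- \frac{199}{2}\right)\right) = - 114 \left(1802 - \frac{199}{40}\right) = \left(-114\right) \frac{71881}{40} = - \frac{4097217}{20}$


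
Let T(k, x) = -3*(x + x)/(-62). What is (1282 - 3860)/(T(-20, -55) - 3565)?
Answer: 39959/55340 ≈ 0.72206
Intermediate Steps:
T(k, x) = 3*x/31 (T(k, x) = -6*x*(-1/62) = 3*x/31)
(1282 - 3860)/(T(-20, -55) - 3565) = (1282 - 3860)/((3/31)*(-55) - 3565) = -2578/(-165/31 - 3565) = -2578/(-110680/31) = -2578*(-31/110680) = 39959/55340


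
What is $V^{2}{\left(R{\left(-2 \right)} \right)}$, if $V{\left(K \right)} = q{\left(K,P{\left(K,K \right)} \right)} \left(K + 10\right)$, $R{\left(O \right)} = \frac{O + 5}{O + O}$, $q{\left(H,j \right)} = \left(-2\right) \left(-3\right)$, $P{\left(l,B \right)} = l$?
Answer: $\frac{12321}{4} \approx 3080.3$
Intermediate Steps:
$q{\left(H,j \right)} = 6$
$R{\left(O \right)} = \frac{5 + O}{2 O}$
$V{\left(K \right)} = 60 + 6 K$ ($V{\left(K \right)} = 6 \left(K + 10\right) = 6 \left(10 + K\right) = 60 + 6 K$)
$V^{2}{\left(R{\left(-2 \right)} \right)} = \left(60 + 6 \frac{5 - 2}{2 \left(-2\right)}\right)^{2} = \left(60 + 6 \cdot \frac{1}{2} \left(- \frac{1}{2}\right) 3\right)^{2} = \left(60 + 6 \left(- \frac{3}{4}\right)\right)^{2} = \left(60 - \frac{9}{2}\right)^{2} = \left(\frac{111}{2}\right)^{2} = \frac{12321}{4}$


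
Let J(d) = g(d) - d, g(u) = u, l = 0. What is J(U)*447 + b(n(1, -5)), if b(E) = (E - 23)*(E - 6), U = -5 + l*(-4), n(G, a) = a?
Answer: 308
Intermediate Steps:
U = -5 (U = -5 + 0*(-4) = -5 + 0 = -5)
b(E) = (-23 + E)*(-6 + E)
J(d) = 0 (J(d) = d - d = 0)
J(U)*447 + b(n(1, -5)) = 0*447 + (138 + (-5)² - 29*(-5)) = 0 + (138 + 25 + 145) = 0 + 308 = 308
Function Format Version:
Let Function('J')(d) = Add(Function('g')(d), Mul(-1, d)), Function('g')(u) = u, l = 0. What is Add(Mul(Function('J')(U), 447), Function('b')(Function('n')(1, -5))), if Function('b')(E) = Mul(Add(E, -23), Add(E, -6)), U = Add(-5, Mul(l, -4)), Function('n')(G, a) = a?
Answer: 308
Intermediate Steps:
U = -5 (U = Add(-5, Mul(0, -4)) = Add(-5, 0) = -5)
Function('b')(E) = Mul(Add(-23, E), Add(-6, E))
Function('J')(d) = 0 (Function('J')(d) = Add(d, Mul(-1, d)) = 0)
Add(Mul(Function('J')(U), 447), Function('b')(Function('n')(1, -5))) = Add(Mul(0, 447), Add(138, Pow(-5, 2), Mul(-29, -5))) = Add(0, Add(138, 25, 145)) = Add(0, 308) = 308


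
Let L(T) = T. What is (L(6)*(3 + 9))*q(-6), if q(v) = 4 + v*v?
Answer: 2880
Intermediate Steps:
q(v) = 4 + v²
(L(6)*(3 + 9))*q(-6) = (6*(3 + 9))*(4 + (-6)²) = (6*12)*(4 + 36) = 72*40 = 2880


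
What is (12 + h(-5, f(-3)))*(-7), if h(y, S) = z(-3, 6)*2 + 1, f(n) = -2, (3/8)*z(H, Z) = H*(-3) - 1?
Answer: -1169/3 ≈ -389.67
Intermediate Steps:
z(H, Z) = -8/3 - 8*H (z(H, Z) = 8*(H*(-3) - 1)/3 = 8*(-3*H - 1)/3 = 8*(-1 - 3*H)/3 = -8/3 - 8*H)
h(y, S) = 131/3 (h(y, S) = (-8/3 - 8*(-3))*2 + 1 = (-8/3 + 24)*2 + 1 = (64/3)*2 + 1 = 128/3 + 1 = 131/3)
(12 + h(-5, f(-3)))*(-7) = (12 + 131/3)*(-7) = (167/3)*(-7) = -1169/3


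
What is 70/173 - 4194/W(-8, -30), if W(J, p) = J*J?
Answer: -360541/5536 ≈ -65.127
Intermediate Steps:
W(J, p) = J²
70/173 - 4194/W(-8, -30) = 70/173 - 4194/((-8)²) = 70*(1/173) - 4194/64 = 70/173 - 4194*1/64 = 70/173 - 2097/32 = -360541/5536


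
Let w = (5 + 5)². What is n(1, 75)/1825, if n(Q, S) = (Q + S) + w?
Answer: 176/1825 ≈ 0.096438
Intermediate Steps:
w = 100 (w = 10² = 100)
n(Q, S) = 100 + Q + S (n(Q, S) = (Q + S) + 100 = 100 + Q + S)
n(1, 75)/1825 = (100 + 1 + 75)/1825 = 176*(1/1825) = 176/1825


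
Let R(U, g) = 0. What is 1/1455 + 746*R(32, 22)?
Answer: 1/1455 ≈ 0.00068729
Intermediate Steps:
1/1455 + 746*R(32, 22) = 1/1455 + 746*0 = 1/1455 + 0 = 1/1455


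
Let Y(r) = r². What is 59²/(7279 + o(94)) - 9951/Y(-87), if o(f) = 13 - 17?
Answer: -5116204/6118275 ≈ -0.83622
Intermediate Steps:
o(f) = -4
59²/(7279 + o(94)) - 9951/Y(-87) = 59²/(7279 - 4) - 9951/((-87)²) = 3481/7275 - 9951/7569 = 3481*(1/7275) - 9951*1/7569 = 3481/7275 - 3317/2523 = -5116204/6118275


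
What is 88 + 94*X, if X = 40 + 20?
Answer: 5728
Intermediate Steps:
X = 60
88 + 94*X = 88 + 94*60 = 88 + 5640 = 5728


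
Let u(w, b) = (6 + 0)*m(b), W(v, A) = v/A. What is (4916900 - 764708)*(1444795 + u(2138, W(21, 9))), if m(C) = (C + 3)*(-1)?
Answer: 5998933370496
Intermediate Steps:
m(C) = -3 - C (m(C) = (3 + C)*(-1) = -3 - C)
u(w, b) = -18 - 6*b (u(w, b) = (6 + 0)*(-3 - b) = 6*(-3 - b) = -18 - 6*b)
(4916900 - 764708)*(1444795 + u(2138, W(21, 9))) = (4916900 - 764708)*(1444795 + (-18 - 126/9)) = 4152192*(1444795 + (-18 - 126/9)) = 4152192*(1444795 + (-18 - 6*7/3)) = 4152192*(1444795 + (-18 - 14)) = 4152192*(1444795 - 32) = 4152192*1444763 = 5998933370496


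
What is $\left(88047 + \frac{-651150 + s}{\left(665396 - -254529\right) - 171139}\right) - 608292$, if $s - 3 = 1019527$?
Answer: $- \frac{194775902095}{374393} \approx -5.2024 \cdot 10^{5}$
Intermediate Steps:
$s = 1019530$ ($s = 3 + 1019527 = 1019530$)
$\left(88047 + \frac{-651150 + s}{\left(665396 - -254529\right) - 171139}\right) - 608292 = \left(88047 + \frac{-651150 + 1019530}{\left(665396 - -254529\right) - 171139}\right) - 608292 = \left(88047 + \frac{368380}{\left(665396 + 254529\right) - 171139}\right) - 608292 = \left(88047 + \frac{368380}{919925 - 171139}\right) - 608292 = \left(88047 + \frac{368380}{748786}\right) - 608292 = \left(88047 + 368380 \cdot \frac{1}{748786}\right) - 608292 = \left(88047 + \frac{184190}{374393}\right) - 608292 = \frac{32964364661}{374393} - 608292 = - \frac{194775902095}{374393}$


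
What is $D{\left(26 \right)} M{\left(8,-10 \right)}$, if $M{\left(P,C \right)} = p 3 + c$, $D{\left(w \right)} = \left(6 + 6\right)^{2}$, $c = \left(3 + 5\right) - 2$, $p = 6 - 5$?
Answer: $1296$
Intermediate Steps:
$p = 1$ ($p = 6 - 5 = 1$)
$c = 6$ ($c = 8 - 2 = 6$)
$D{\left(w \right)} = 144$ ($D{\left(w \right)} = 12^{2} = 144$)
$M{\left(P,C \right)} = 9$ ($M{\left(P,C \right)} = 1 \cdot 3 + 6 = 3 + 6 = 9$)
$D{\left(26 \right)} M{\left(8,-10 \right)} = 144 \cdot 9 = 1296$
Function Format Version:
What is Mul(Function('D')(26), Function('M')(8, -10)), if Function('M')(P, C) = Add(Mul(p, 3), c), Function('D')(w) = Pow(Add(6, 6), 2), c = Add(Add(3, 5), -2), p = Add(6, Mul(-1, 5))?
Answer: 1296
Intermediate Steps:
p = 1 (p = Add(6, -5) = 1)
c = 6 (c = Add(8, -2) = 6)
Function('D')(w) = 144 (Function('D')(w) = Pow(12, 2) = 144)
Function('M')(P, C) = 9 (Function('M')(P, C) = Add(Mul(1, 3), 6) = Add(3, 6) = 9)
Mul(Function('D')(26), Function('M')(8, -10)) = Mul(144, 9) = 1296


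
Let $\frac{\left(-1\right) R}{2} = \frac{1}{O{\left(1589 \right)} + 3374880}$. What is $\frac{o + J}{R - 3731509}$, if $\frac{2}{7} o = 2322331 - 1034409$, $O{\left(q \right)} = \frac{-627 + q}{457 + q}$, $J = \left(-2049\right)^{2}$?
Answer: $- \frac{30057930609374288}{12883044975938035} \approx -2.3331$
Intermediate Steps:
$J = 4198401$
$O{\left(q \right)} = \frac{-627 + q}{457 + q}$
$o = 4507727$ ($o = \frac{7 \left(2322331 - 1034409\right)}{2} = \frac{7}{2} \cdot 1287922 = 4507727$)
$R = - \frac{2046}{3452502721}$ ($R = - \frac{2}{\frac{-627 + 1589}{457 + 1589} + 3374880} = - \frac{2}{\frac{1}{2046} \cdot 962 + 3374880} = - \frac{2}{\frac{481}{1023} + 3374880} = - \frac{2}{\frac{3452502721}{1023}} = \left(-2\right) \frac{1023}{3452502721} = - \frac{2046}{3452502721} \approx -5.9261 \cdot 10^{-7}$)
$\frac{o + J}{R - 3731509} = \frac{4507727 + 4198401}{- \frac{2046}{3452502721} - 3731509} = \frac{8706128}{- \frac{12883044975938035}{3452502721}} = 8706128 \left(- \frac{3452502721}{12883044975938035}\right) = - \frac{30057930609374288}{12883044975938035}$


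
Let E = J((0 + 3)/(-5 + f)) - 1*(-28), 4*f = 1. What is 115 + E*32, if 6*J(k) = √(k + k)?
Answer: 1011 + 32*I*√114/57 ≈ 1011.0 + 5.9941*I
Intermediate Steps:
f = ¼ (f = (¼)*1 = ¼ ≈ 0.25000)
J(k) = √2*√k/6 (J(k) = √(k + k)/6 = √(2*k)/6 = (√2*√k)/6 = √2*√k/6)
E = 28 + I*√114/57 (E = √2*√((0 + 3)/(-5 + ¼))/6 - 1*(-28) = √2*√(3/(-19/4))/6 + 28 = √2*√(3*(-4/19))/6 + 28 = √2*√(-12/19)/6 + 28 = √2*(2*I*√57/19)/6 + 28 = I*√114/57 + 28 = 28 + I*√114/57 ≈ 28.0 + 0.18732*I)
115 + E*32 = 115 + (28 + I*√114/57)*32 = 115 + (896 + 32*I*√114/57) = 1011 + 32*I*√114/57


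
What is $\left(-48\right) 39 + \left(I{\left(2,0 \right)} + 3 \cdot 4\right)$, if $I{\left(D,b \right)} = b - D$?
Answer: $-1862$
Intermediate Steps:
$\left(-48\right) 39 + \left(I{\left(2,0 \right)} + 3 \cdot 4\right) = \left(-48\right) 39 + \left(\left(0 - 2\right) + 3 \cdot 4\right) = -1872 + \left(\left(0 - 2\right) + 12\right) = -1872 + \left(-2 + 12\right) = -1872 + 10 = -1862$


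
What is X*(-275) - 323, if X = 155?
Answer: -42948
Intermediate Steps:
X*(-275) - 323 = 155*(-275) - 323 = -42625 - 323 = -42948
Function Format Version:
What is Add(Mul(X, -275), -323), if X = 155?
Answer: -42948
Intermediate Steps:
Add(Mul(X, -275), -323) = Add(Mul(155, -275), -323) = Add(-42625, -323) = -42948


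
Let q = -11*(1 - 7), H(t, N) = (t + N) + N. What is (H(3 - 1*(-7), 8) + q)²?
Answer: 8464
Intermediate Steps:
H(t, N) = t + 2*N (H(t, N) = (N + t) + N = t + 2*N)
q = 66 (q = -11*(-6) = 66)
(H(3 - 1*(-7), 8) + q)² = (((3 - 1*(-7)) + 2*8) + 66)² = (((3 + 7) + 16) + 66)² = ((10 + 16) + 66)² = (26 + 66)² = 92² = 8464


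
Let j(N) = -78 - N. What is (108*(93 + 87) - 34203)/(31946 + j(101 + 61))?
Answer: -14763/31706 ≈ -0.46562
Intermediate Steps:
(108*(93 + 87) - 34203)/(31946 + j(101 + 61)) = (108*(93 + 87) - 34203)/(31946 + (-78 - (101 + 61))) = (108*180 - 34203)/(31946 + (-78 - 1*162)) = (19440 - 34203)/(31946 + (-78 - 162)) = -14763/(31946 - 240) = -14763/31706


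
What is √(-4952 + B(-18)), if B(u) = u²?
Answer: 2*I*√1157 ≈ 68.029*I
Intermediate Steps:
√(-4952 + B(-18)) = √(-4952 + (-18)²) = √(-4952 + 324) = √(-4628) = 2*I*√1157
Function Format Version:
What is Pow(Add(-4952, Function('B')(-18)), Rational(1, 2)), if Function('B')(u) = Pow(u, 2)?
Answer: Mul(2, I, Pow(1157, Rational(1, 2))) ≈ Mul(68.029, I)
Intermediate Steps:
Pow(Add(-4952, Function('B')(-18)), Rational(1, 2)) = Pow(Add(-4952, Pow(-18, 2)), Rational(1, 2)) = Pow(Add(-4952, 324), Rational(1, 2)) = Pow(-4628, Rational(1, 2)) = Mul(2, I, Pow(1157, Rational(1, 2)))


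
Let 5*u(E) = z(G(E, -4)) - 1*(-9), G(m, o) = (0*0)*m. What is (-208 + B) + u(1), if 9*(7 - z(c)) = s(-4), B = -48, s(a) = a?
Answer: -11372/45 ≈ -252.71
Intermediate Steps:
G(m, o) = 0 (G(m, o) = 0*m = 0)
z(c) = 67/9 (z(c) = 7 - ⅑*(-4) = 7 + 4/9 = 67/9)
u(E) = 148/45 (u(E) = (67/9 - 1*(-9))/5 = (67/9 + 9)/5 = (⅕)*(148/9) = 148/45)
(-208 + B) + u(1) = (-208 - 48) + 148/45 = -256 + 148/45 = -11372/45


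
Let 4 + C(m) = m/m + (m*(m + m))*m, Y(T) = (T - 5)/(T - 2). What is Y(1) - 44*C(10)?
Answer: -87864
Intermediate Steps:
Y(T) = (-5 + T)/(-2 + T)
C(m) = -3 + 2*m**3 (C(m) = -4 + (m/m + (m*(m + m))*m) = -4 + (1 + (m*(2*m))*m) = -4 + (1 + (2*m**2)*m) = -4 + (1 + 2*m**3) = -3 + 2*m**3)
Y(1) - 44*C(10) = (-5 + 1)/(-2 + 1) - 44*(-3 + 2*10**3) = -4/(-1) - 44*(-3 + 2*1000) = -1*(-4) - 44*(-3 + 2000) = 4 - 44*1997 = 4 - 87868 = -87864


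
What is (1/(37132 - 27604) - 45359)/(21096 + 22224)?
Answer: -432180551/412752960 ≈ -1.0471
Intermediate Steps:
(1/(37132 - 27604) - 45359)/(21096 + 22224) = (1/9528 - 45359)/43320 = (1/9528 - 45359)*(1/43320) = -432180551/9528*1/43320 = -432180551/412752960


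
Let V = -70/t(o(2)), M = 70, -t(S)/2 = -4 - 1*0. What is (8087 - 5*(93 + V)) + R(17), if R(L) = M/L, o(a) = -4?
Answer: 521551/68 ≈ 7669.9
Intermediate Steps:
t(S) = 8 (t(S) = -2*(-4 - 1*0) = -2*(-4 + 0) = -2*(-4) = 8)
V = -35/4 (V = -70/8 = -70*⅛ = -35/4 ≈ -8.7500)
R(L) = 70/L
(8087 - 5*(93 + V)) + R(17) = (8087 - 5*(93 - 35/4)) + 70/17 = (8087 - 5*337/4) + 70*(1/17) = (8087 - 1685/4) + 70/17 = 30663/4 + 70/17 = 521551/68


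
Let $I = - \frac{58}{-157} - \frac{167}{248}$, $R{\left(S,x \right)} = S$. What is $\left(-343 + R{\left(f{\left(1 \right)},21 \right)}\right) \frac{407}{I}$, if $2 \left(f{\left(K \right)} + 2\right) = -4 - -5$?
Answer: $\frac{5459274964}{11835} \approx 4.6128 \cdot 10^{5}$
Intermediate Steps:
$f{\left(K \right)} = - \frac{3}{2}$ ($f{\left(K \right)} = -2 + \frac{-4 - -5}{2} = -2 + \frac{-4 + 5}{2} = -2 + \frac{1}{2} \cdot 1 = -2 + \frac{1}{2} = - \frac{3}{2}$)
$I = - \frac{11835}{38936}$ ($I = \left(-58\right) \left(- \frac{1}{157}\right) - \frac{167}{248} = \frac{58}{157} - \frac{167}{248} = - \frac{11835}{38936} \approx -0.30396$)
$\left(-343 + R{\left(f{\left(1 \right)},21 \right)}\right) \frac{407}{I} = \left(-343 - \frac{3}{2}\right) \frac{407}{- \frac{11835}{38936}} = - \frac{689 \cdot 407 \left(- \frac{38936}{11835}\right)}{2} = \left(- \frac{689}{2}\right) \left(- \frac{15846952}{11835}\right) = \frac{5459274964}{11835}$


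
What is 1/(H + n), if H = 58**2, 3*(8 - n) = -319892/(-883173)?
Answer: 2649519/8933858176 ≈ 0.00029657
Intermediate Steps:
n = 20876260/2649519 (n = 8 - (-319892)/(3*(-883173)) = 8 - (-319892)*(-1)/(3*883173) = 8 - 1/3*319892/883173 = 8 - 319892/2649519 = 20876260/2649519 ≈ 7.8793)
H = 3364
1/(H + n) = 1/(3364 + 20876260/2649519) = 1/(8933858176/2649519) = 2649519/8933858176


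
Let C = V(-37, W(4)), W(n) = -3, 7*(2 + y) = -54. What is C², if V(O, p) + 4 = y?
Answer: 9216/49 ≈ 188.08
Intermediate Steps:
y = -68/7 (y = -2 + (⅐)*(-54) = -2 - 54/7 = -68/7 ≈ -9.7143)
V(O, p) = -96/7 (V(O, p) = -4 - 68/7 = -96/7)
C = -96/7 ≈ -13.714
C² = (-96/7)² = 9216/49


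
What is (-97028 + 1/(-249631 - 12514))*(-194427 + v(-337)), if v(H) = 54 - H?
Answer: 4935384256416196/262145 ≈ 1.8827e+10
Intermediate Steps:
(-97028 + 1/(-249631 - 12514))*(-194427 + v(-337)) = (-97028 + 1/(-249631 - 12514))*(-194427 + (54 - 1*(-337))) = (-97028 + 1/(-262145))*(-194427 + (54 + 337)) = (-97028 - 1/262145)*(-194427 + 391) = -25435405061/262145*(-194036) = 4935384256416196/262145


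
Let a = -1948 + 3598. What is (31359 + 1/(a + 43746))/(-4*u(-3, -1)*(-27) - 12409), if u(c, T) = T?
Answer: -1423573165/568221732 ≈ -2.5053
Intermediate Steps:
a = 1650
(31359 + 1/(a + 43746))/(-4*u(-3, -1)*(-27) - 12409) = (31359 + 1/(1650 + 43746))/(-4*(-1)*(-27) - 12409) = (31359 + 1/45396)/(4*(-27) - 12409) = (31359 + 1/45396)/(-108 - 12409) = (1423573165/45396)/(-12517) = (1423573165/45396)*(-1/12517) = -1423573165/568221732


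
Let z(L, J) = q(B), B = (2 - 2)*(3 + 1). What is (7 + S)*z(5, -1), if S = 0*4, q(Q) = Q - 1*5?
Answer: -35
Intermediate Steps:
B = 0 (B = 0*4 = 0)
q(Q) = -5 + Q (q(Q) = Q - 5 = -5 + Q)
z(L, J) = -5 (z(L, J) = -5 + 0 = -5)
S = 0
(7 + S)*z(5, -1) = (7 + 0)*(-5) = 7*(-5) = -35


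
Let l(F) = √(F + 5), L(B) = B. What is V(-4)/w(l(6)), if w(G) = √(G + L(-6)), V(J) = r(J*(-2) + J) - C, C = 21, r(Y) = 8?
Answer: 13*I/√(6 - √11) ≈ 7.936*I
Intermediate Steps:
l(F) = √(5 + F)
V(J) = -13 (V(J) = 8 - 1*21 = 8 - 21 = -13)
w(G) = √(-6 + G) (w(G) = √(G - 6) = √(-6 + G))
V(-4)/w(l(6)) = -13/√(-6 + √(5 + 6)) = -13/√(-6 + √11)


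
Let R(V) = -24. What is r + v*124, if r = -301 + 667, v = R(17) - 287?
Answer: -38198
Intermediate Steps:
v = -311 (v = -24 - 287 = -311)
r = 366
r + v*124 = 366 - 311*124 = 366 - 38564 = -38198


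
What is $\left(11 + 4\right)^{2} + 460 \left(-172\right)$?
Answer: $-78895$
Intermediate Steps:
$\left(11 + 4\right)^{2} + 460 \left(-172\right) = 15^{2} - 79120 = 225 - 79120 = -78895$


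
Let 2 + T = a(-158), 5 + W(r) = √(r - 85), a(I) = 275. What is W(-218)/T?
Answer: -5/273 + I*√303/273 ≈ -0.018315 + 0.063761*I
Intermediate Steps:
W(r) = -5 + √(-85 + r) (W(r) = -5 + √(r - 85) = -5 + √(-85 + r))
T = 273 (T = -2 + 275 = 273)
W(-218)/T = (-5 + √(-85 - 218))/273 = (-5 + √(-303))*(1/273) = (-5 + I*√303)*(1/273) = -5/273 + I*√303/273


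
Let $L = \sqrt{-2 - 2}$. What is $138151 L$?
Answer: $276302 i \approx 2.763 \cdot 10^{5} i$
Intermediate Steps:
$L = 2 i$ ($L = \sqrt{-4} = 2 i \approx 2.0 i$)
$138151 L = 138151 \cdot 2 i = 276302 i$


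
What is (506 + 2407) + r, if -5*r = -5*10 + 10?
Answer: 2921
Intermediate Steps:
r = 8 (r = -(-5*10 + 10)/5 = -(-50 + 10)/5 = -⅕*(-40) = 8)
(506 + 2407) + r = (506 + 2407) + 8 = 2913 + 8 = 2921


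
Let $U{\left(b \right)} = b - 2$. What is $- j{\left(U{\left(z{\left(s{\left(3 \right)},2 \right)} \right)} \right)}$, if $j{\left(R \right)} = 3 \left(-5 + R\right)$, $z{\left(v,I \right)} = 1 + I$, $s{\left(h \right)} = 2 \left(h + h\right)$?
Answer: $12$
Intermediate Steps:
$s{\left(h \right)} = 4 h$ ($s{\left(h \right)} = 2 \cdot 2 h = 4 h$)
$U{\left(b \right)} = -2 + b$ ($U{\left(b \right)} = b - 2 = -2 + b$)
$j{\left(R \right)} = -15 + 3 R$
$- j{\left(U{\left(z{\left(s{\left(3 \right)},2 \right)} \right)} \right)} = - (-15 + 3 \left(-2 + \left(1 + 2\right)\right)) = - (-15 + 3 \left(-2 + 3\right)) = - (-15 + 3 \cdot 1) = - (-15 + 3) = \left(-1\right) \left(-12\right) = 12$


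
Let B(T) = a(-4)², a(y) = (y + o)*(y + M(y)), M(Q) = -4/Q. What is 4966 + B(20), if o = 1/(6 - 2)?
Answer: 81481/16 ≈ 5092.6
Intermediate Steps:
o = ¼ (o = 1/4 = ¼ ≈ 0.25000)
a(y) = (¼ + y)*(y - 4/y) (a(y) = (y + ¼)*(y - 4/y) = (¼ + y)*(y - 4/y))
B(T) = 2025/16 (B(T) = (-4 + (-4)² - 1/(-4) + (¼)*(-4))² = (-4 + 16 - 1*(-¼) - 1)² = (-4 + 16 + ¼ - 1)² = (45/4)² = 2025/16)
4966 + B(20) = 4966 + 2025/16 = 81481/16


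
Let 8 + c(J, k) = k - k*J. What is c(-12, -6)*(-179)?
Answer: 15394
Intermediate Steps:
c(J, k) = -8 + k - J*k (c(J, k) = -8 + (k - k*J) = -8 + (k - J*k) = -8 + k - J*k)
c(-12, -6)*(-179) = (-8 - 6 - 1*(-12)*(-6))*(-179) = (-8 - 6 - 72)*(-179) = -86*(-179) = 15394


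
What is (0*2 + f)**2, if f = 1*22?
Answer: 484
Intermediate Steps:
f = 22
(0*2 + f)**2 = (0*2 + 22)**2 = (0 + 22)**2 = 22**2 = 484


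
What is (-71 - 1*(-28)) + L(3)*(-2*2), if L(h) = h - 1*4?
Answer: -39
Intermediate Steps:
L(h) = -4 + h (L(h) = h - 4 = -4 + h)
(-71 - 1*(-28)) + L(3)*(-2*2) = (-71 - 1*(-28)) + (-4 + 3)*(-2*2) = (-71 + 28) - 1*(-4) = -43 + 4 = -39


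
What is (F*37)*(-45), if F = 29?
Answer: -48285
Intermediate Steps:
(F*37)*(-45) = (29*37)*(-45) = 1073*(-45) = -48285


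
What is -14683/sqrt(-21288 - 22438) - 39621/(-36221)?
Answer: 39621/36221 + 14683*I*sqrt(43726)/43726 ≈ 1.0939 + 70.217*I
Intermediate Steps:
-14683/sqrt(-21288 - 22438) - 39621/(-36221) = -14683*(-I*sqrt(43726)/43726) - 39621*(-1/36221) = -14683*(-I*sqrt(43726)/43726) + 39621/36221 = -(-14683)*I*sqrt(43726)/43726 + 39621/36221 = 14683*I*sqrt(43726)/43726 + 39621/36221 = 39621/36221 + 14683*I*sqrt(43726)/43726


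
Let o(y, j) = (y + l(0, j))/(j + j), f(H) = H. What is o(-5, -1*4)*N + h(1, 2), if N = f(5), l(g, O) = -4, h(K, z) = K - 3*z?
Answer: 5/8 ≈ 0.62500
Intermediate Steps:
N = 5
o(y, j) = (-4 + y)/(2*j) (o(y, j) = (y - 4)/(j + j) = (-4 + y)/((2*j)) = (-4 + y)*(1/(2*j)) = (-4 + y)/(2*j))
o(-5, -1*4)*N + h(1, 2) = ((-4 - 5)/(2*((-1*4))))*5 + (1 - 3*2) = ((1/2)*(-9)/(-4))*5 + (1 - 6) = ((1/2)*(-1/4)*(-9))*5 - 5 = (9/8)*5 - 5 = 45/8 - 5 = 5/8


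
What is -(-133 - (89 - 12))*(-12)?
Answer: -2520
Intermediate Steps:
-(-133 - (89 - 12))*(-12) = -(-133 - 1*77)*(-12) = -(-133 - 77)*(-12) = -(-210)*(-12) = -1*2520 = -2520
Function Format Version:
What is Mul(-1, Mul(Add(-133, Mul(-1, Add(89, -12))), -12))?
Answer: -2520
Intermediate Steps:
Mul(-1, Mul(Add(-133, Mul(-1, Add(89, -12))), -12)) = Mul(-1, Mul(Add(-133, Mul(-1, 77)), -12)) = Mul(-1, Mul(Add(-133, -77), -12)) = Mul(-1, Mul(-210, -12)) = Mul(-1, 2520) = -2520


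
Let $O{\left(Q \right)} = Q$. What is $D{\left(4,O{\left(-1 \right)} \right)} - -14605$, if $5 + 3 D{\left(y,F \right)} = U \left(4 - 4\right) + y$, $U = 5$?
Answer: $\frac{43814}{3} \approx 14605.0$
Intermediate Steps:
$D{\left(y,F \right)} = - \frac{5}{3} + \frac{y}{3}$ ($D{\left(y,F \right)} = - \frac{5}{3} + \frac{5 \left(4 - 4\right) + y}{3} = - \frac{5}{3} + \frac{5 \cdot 0 + y}{3} = - \frac{5}{3} + \frac{0 + y}{3} = - \frac{5}{3} + \frac{y}{3}$)
$D{\left(4,O{\left(-1 \right)} \right)} - -14605 = \left(- \frac{5}{3} + \frac{1}{3} \cdot 4\right) - -14605 = \left(- \frac{5}{3} + \frac{4}{3}\right) + 14605 = - \frac{1}{3} + 14605 = \frac{43814}{3}$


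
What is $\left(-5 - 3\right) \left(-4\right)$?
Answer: $32$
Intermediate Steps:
$\left(-5 - 3\right) \left(-4\right) = \left(-8\right) \left(-4\right) = 32$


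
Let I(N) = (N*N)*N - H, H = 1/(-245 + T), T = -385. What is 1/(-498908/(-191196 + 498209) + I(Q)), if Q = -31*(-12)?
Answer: 27631170/1422420755634299 ≈ 1.9425e-8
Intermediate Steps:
H = -1/630 (H = 1/(-245 - 385) = 1/(-630) = -1/630 ≈ -0.0015873)
Q = 372
I(N) = 1/630 + N**3 (I(N) = (N*N)*N - 1*(-1/630) = N**2*N + 1/630 = N**3 + 1/630 = 1/630 + N**3)
1/(-498908/(-191196 + 498209) + I(Q)) = 1/(-498908/(-191196 + 498209) + (1/630 + 372**3)) = 1/(-498908/307013 + (1/630 + 51478848)) = 1/(-498908*1/307013 + 32431674241/630) = 1/(-498908/307013 + 32431674241/630) = 1/(1422420755634299/27631170) = 27631170/1422420755634299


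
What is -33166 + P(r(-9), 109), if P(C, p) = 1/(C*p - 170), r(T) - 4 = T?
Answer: -23713691/715 ≈ -33166.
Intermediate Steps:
r(T) = 4 + T
P(C, p) = 1/(-170 + C*p)
-33166 + P(r(-9), 109) = -33166 + 1/(-170 + (4 - 9)*109) = -33166 + 1/(-170 - 5*109) = -33166 + 1/(-170 - 545) = -33166 + 1/(-715) = -33166 - 1/715 = -23713691/715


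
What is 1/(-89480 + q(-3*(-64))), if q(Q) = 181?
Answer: -1/89299 ≈ -1.1198e-5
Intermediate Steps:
1/(-89480 + q(-3*(-64))) = 1/(-89480 + 181) = 1/(-89299) = -1/89299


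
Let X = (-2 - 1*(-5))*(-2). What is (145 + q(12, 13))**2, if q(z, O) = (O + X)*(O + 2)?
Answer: 62500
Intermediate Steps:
X = -6 (X = (-2 + 5)*(-2) = 3*(-2) = -6)
q(z, O) = (-6 + O)*(2 + O) (q(z, O) = (O - 6)*(O + 2) = (-6 + O)*(2 + O))
(145 + q(12, 13))**2 = (145 + (-12 + 13**2 - 4*13))**2 = (145 + (-12 + 169 - 52))**2 = (145 + 105)**2 = 250**2 = 62500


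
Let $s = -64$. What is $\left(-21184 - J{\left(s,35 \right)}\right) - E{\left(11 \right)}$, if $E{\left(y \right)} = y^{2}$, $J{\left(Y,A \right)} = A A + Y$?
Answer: $-22466$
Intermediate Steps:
$J{\left(Y,A \right)} = Y + A^{2}$ ($J{\left(Y,A \right)} = A^{2} + Y = Y + A^{2}$)
$\left(-21184 - J{\left(s,35 \right)}\right) - E{\left(11 \right)} = \left(-21184 - \left(-64 + 35^{2}\right)\right) - 11^{2} = \left(-21184 - \left(-64 + 1225\right)\right) - 121 = \left(-21184 - 1161\right) - 121 = -22345 - 121 = -22466$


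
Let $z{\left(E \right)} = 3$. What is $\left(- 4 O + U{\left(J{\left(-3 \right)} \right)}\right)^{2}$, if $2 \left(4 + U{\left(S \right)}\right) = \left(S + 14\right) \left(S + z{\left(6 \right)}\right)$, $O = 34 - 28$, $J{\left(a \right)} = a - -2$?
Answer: $225$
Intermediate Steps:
$J{\left(a \right)} = 2 + a$ ($J{\left(a \right)} = a + 2 = 2 + a$)
$O = 6$ ($O = 34 - 28 = 6$)
$U{\left(S \right)} = -4 + \frac{\left(3 + S\right) \left(14 + S\right)}{2}$ ($U{\left(S \right)} = -4 + \frac{\left(S + 14\right) \left(S + 3\right)}{2} = -4 + \frac{\left(14 + S\right) \left(3 + S\right)}{2} = -4 + \frac{\left(3 + S\right) \left(14 + S\right)}{2}$)
$\left(- 4 O + U{\left(J{\left(-3 \right)} \right)}\right)^{2} = \left(\left(-4\right) 6 + \left(17 + \frac{\left(2 - 3\right)^{2}}{2} + \frac{17 \left(2 - 3\right)}{2}\right)\right)^{2} = \left(-24 + \left(17 + \frac{\left(-1\right)^{2}}{2} + \frac{17}{2} \left(-1\right)\right)\right)^{2} = \left(-24 + \left(17 + \frac{1}{2} \cdot 1 - \frac{17}{2}\right)\right)^{2} = \left(-24 + \left(17 + \frac{1}{2} - \frac{17}{2}\right)\right)^{2} = \left(-24 + 9\right)^{2} = \left(-15\right)^{2} = 225$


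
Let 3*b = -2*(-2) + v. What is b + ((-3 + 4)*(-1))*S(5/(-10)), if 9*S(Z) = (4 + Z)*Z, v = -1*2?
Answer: 31/36 ≈ 0.86111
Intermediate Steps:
v = -2
S(Z) = Z*(4 + Z)/9 (S(Z) = ((4 + Z)*Z)/9 = (Z*(4 + Z))/9 = Z*(4 + Z)/9)
b = ⅔ (b = (-2*(-2) - 2)/3 = (4 - 2)/3 = (⅓)*2 = ⅔ ≈ 0.66667)
b + ((-3 + 4)*(-1))*S(5/(-10)) = ⅔ + ((-3 + 4)*(-1))*((5/(-10))*(4 + 5/(-10))/9) = ⅔ + (1*(-1))*((5*(-⅒))*(4 + 5*(-⅒))/9) = ⅔ - (-1)*(4 - ½)/(9*2) = ⅔ - (-1)*7/(9*2*2) = ⅔ - 1*(-7/36) = ⅔ + 7/36 = 31/36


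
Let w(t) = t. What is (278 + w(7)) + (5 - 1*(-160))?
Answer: 450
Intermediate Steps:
(278 + w(7)) + (5 - 1*(-160)) = (278 + 7) + (5 - 1*(-160)) = 285 + (5 + 160) = 285 + 165 = 450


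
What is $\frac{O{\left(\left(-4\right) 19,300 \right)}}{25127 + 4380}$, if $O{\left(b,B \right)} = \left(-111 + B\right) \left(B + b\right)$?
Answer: $\frac{42336}{29507} \approx 1.4348$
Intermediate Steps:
$\frac{O{\left(\left(-4\right) 19,300 \right)}}{25127 + 4380} = \frac{300^{2} - 33300 - 111 \left(\left(-4\right) 19\right) + 300 \left(\left(-4\right) 19\right)}{25127 + 4380} = \frac{90000 - 33300 - -8436 + 300 \left(-76\right)}{29507} = \left(90000 - 33300 + 8436 - 22800\right) \frac{1}{29507} = 42336 \cdot \frac{1}{29507} = \frac{42336}{29507}$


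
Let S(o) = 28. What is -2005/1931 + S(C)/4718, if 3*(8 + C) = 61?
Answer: -671823/650747 ≈ -1.0324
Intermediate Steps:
C = 37/3 (C = -8 + (⅓)*61 = -8 + 61/3 = 37/3 ≈ 12.333)
-2005/1931 + S(C)/4718 = -2005/1931 + 28/4718 = -2005*1/1931 + 28*(1/4718) = -2005/1931 + 2/337 = -671823/650747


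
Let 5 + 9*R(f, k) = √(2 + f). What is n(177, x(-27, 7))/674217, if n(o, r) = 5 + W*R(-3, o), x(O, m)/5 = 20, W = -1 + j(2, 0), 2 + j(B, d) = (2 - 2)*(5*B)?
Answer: 20/2022651 - I/2022651 ≈ 9.888e-6 - 4.944e-7*I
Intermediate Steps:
j(B, d) = -2 (j(B, d) = -2 + (2 - 2)*(5*B) = -2 + 0*(5*B) = -2 + 0 = -2)
W = -3 (W = -1 - 2 = -3)
R(f, k) = -5/9 + √(2 + f)/9
x(O, m) = 100 (x(O, m) = 5*20 = 100)
n(o, r) = 20/3 - I/3 (n(o, r) = 5 - 3*(-5/9 + √(2 - 3)/9) = 5 - 3*(-5/9 + √(-1)/9) = 5 - 3*(-5/9 + I/9) = 5 + (5/3 - I/3) = 20/3 - I/3)
n(177, x(-27, 7))/674217 = (20/3 - I/3)/674217 = (20/3 - I/3)*(1/674217) = 20/2022651 - I/2022651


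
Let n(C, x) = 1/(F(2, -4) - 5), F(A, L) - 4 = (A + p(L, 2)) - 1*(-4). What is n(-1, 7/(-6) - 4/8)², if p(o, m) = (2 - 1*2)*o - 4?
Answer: 1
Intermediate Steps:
p(o, m) = -4 (p(o, m) = (2 - 2)*o - 4 = 0*o - 4 = 0 - 4 = -4)
F(A, L) = 4 + A (F(A, L) = 4 + ((A - 4) - 1*(-4)) = 4 + ((-4 + A) + 4) = 4 + A)
n(C, x) = 1 (n(C, x) = 1/((4 + 2) - 5) = 1/(6 - 5) = 1/1 = 1)
n(-1, 7/(-6) - 4/8)² = 1² = 1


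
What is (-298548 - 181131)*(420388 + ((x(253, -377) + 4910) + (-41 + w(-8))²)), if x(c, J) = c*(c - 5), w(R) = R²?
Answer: -234357248709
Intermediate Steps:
x(c, J) = c*(-5 + c)
(-298548 - 181131)*(420388 + ((x(253, -377) + 4910) + (-41 + w(-8))²)) = (-298548 - 181131)*(420388 + ((253*(-5 + 253) + 4910) + (-41 + (-8)²)²)) = -479679*(420388 + ((253*248 + 4910) + (-41 + 64)²)) = -479679*(420388 + ((62744 + 4910) + 23²)) = -479679*(420388 + (67654 + 529)) = -479679*(420388 + 68183) = -479679*488571 = -234357248709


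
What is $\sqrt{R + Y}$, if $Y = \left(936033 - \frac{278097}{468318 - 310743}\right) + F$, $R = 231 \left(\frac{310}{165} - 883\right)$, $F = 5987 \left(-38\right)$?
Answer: $\frac{\sqrt{55727768604101}}{10505} \approx 710.62$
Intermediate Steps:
$F = -227506$
$R = -203539$ ($R = 231 \left(310 \cdot \frac{1}{165} - 883\right) = 231 \left(\frac{62}{33} - 883\right) = 231 \left(- \frac{29077}{33}\right) = -203539$)
$Y = \frac{37215287976}{52525}$ ($Y = \left(936033 - \frac{278097}{468318 - 310743}\right) - 227506 = \left(936033 - \frac{278097}{157575}\right) - 227506 = \left(936033 - \frac{92699}{52525}\right) - 227506 = \frac{49165040626}{52525} - 227506 = \frac{37215287976}{52525} \approx 7.0853 \cdot 10^{5}$)
$\sqrt{R + Y} = \sqrt{-203539 + \frac{37215287976}{52525}} = \sqrt{\frac{26524402001}{52525}} = \frac{\sqrt{55727768604101}}{10505}$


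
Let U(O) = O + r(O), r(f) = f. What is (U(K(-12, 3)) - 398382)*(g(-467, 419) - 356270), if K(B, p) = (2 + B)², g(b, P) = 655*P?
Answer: 32581242150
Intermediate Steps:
U(O) = 2*O (U(O) = O + O = 2*O)
(U(K(-12, 3)) - 398382)*(g(-467, 419) - 356270) = (2*(2 - 12)² - 398382)*(655*419 - 356270) = (2*(-10)² - 398382)*(274445 - 356270) = (2*100 - 398382)*(-81825) = (200 - 398382)*(-81825) = -398182*(-81825) = 32581242150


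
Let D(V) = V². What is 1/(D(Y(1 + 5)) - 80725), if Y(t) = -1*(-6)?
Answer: -1/80689 ≈ -1.2393e-5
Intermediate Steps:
Y(t) = 6
1/(D(Y(1 + 5)) - 80725) = 1/(6² - 80725) = 1/(36 - 80725) = 1/(-80689) = -1/80689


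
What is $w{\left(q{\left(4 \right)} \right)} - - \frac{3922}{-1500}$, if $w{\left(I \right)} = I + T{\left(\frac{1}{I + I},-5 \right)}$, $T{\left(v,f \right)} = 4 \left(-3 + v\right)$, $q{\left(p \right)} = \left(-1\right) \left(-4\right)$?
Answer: $- \frac{3793}{375} \approx -10.115$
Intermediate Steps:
$q{\left(p \right)} = 4$
$T{\left(v,f \right)} = -12 + 4 v$
$w{\left(I \right)} = -12 + I + \frac{2}{I}$ ($w{\left(I \right)} = I - \left(12 - \frac{4}{I + I}\right) = I - \left(12 - \frac{4}{2 I}\right) = I - \left(12 - 4 \frac{1}{2 I}\right) = I - \left(12 - \frac{2}{I}\right) = -12 + I + \frac{2}{I}$)
$w{\left(q{\left(4 \right)} \right)} - - \frac{3922}{-1500} = \left(-12 + 4 + \frac{2}{4}\right) - - \frac{3922}{-1500} = \left(-12 + 4 + 2 \cdot \frac{1}{4}\right) - \left(-3922\right) \left(- \frac{1}{1500}\right) = \left(-12 + 4 + \frac{1}{2}\right) - \frac{1961}{750} = - \frac{15}{2} - \frac{1961}{750} = - \frac{3793}{375}$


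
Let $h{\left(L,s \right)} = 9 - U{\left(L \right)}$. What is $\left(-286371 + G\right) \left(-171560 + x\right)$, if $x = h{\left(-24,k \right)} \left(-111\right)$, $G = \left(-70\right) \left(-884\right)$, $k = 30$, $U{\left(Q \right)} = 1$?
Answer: $38713023968$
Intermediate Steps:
$G = 61880$
$h{\left(L,s \right)} = 8$ ($h{\left(L,s \right)} = 9 - 1 = 8$)
$x = -888$ ($x = 8 \left(-111\right) = -888$)
$\left(-286371 + G\right) \left(-171560 + x\right) = \left(-286371 + 61880\right) \left(-171560 - 888\right) = \left(-224491\right) \left(-172448\right) = 38713023968$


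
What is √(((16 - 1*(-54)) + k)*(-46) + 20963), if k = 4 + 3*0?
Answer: 3*√1951 ≈ 132.51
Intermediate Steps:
k = 4 (k = 4 + 0 = 4)
√(((16 - 1*(-54)) + k)*(-46) + 20963) = √(((16 - 1*(-54)) + 4)*(-46) + 20963) = √(((16 + 54) + 4)*(-46) + 20963) = √((70 + 4)*(-46) + 20963) = √(74*(-46) + 20963) = √(-3404 + 20963) = √17559 = 3*√1951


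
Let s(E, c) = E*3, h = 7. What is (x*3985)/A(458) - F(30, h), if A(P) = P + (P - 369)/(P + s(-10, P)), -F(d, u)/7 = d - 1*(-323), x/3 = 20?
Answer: 195643341/65371 ≈ 2992.8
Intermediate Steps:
s(E, c) = 3*E
x = 60 (x = 3*20 = 60)
F(d, u) = -2261 - 7*d (F(d, u) = -7*(d - 1*(-323)) = -7*(d + 323) = -7*(323 + d) = -2261 - 7*d)
A(P) = P + (-369 + P)/(-30 + P) (A(P) = P + (P - 369)/(P + 3*(-10)) = P + (-369 + P)/(P - 30) = P + (-369 + P)/(-30 + P))
(x*3985)/A(458) - F(30, h) = (60*3985)/(((-369 + 458² - 29*458)/(-30 + 458))) - (-2261 - 7*30) = 239100/(((-369 + 209764 - 13282)/428)) - (-2261 - 210) = 239100/(((1/428)*196113)) - 1*(-2471) = 239100/(196113/428) + 2471 = 239100*(428/196113) + 2471 = 34111600/65371 + 2471 = 195643341/65371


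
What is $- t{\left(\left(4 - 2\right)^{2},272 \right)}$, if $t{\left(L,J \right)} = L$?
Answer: $-4$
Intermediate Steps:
$- t{\left(\left(4 - 2\right)^{2},272 \right)} = - \left(4 - 2\right)^{2} = - 2^{2} = \left(-1\right) 4 = -4$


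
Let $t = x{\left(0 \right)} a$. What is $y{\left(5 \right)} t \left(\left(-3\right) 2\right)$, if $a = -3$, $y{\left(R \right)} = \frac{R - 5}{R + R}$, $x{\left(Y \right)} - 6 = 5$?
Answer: $0$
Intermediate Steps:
$x{\left(Y \right)} = 11$ ($x{\left(Y \right)} = 6 + 5 = 11$)
$y{\left(R \right)} = \frac{-5 + R}{2 R}$
$t = -33$ ($t = 11 \left(-3\right) = -33$)
$y{\left(5 \right)} t \left(\left(-3\right) 2\right) = \frac{-5 + 5}{2 \cdot 5} \left(-33\right) \left(\left(-3\right) 2\right) = \frac{1}{2} \cdot \frac{1}{5} \cdot 0 \left(-33\right) \left(-6\right) = 0 \left(-33\right) \left(-6\right) = 0 \left(-6\right) = 0$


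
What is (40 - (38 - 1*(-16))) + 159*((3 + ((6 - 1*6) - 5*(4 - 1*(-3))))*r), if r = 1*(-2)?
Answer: 10162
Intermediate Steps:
r = -2
(40 - (38 - 1*(-16))) + 159*((3 + ((6 - 1*6) - 5*(4 - 1*(-3))))*r) = (40 - (38 - 1*(-16))) + 159*((3 + ((6 - 1*6) - 5*(4 - 1*(-3))))*(-2)) = (40 - (38 + 16)) + 159*((3 + ((6 - 6) - 5*(4 + 3)))*(-2)) = (40 - 1*54) + 159*((3 + (0 - 5*7))*(-2)) = (40 - 54) + 159*((3 + (0 - 35))*(-2)) = -14 + 159*((3 - 35)*(-2)) = -14 + 159*(-32*(-2)) = -14 + 159*64 = -14 + 10176 = 10162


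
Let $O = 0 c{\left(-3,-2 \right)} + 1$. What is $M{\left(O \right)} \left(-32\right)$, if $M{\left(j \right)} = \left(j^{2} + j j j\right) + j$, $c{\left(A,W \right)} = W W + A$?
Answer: $-96$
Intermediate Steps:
$c{\left(A,W \right)} = A + W^{2}$ ($c{\left(A,W \right)} = W^{2} + A = A + W^{2}$)
$O = 1$ ($O = 0 \left(-3 + \left(-2\right)^{2}\right) + 1 = 0 \left(-3 + 4\right) + 1 = 0 \cdot 1 + 1 = 0 + 1 = 1$)
$M{\left(j \right)} = j + j^{2} + j^{3}$ ($M{\left(j \right)} = \left(j^{2} + j^{2} j\right) + j = \left(j^{2} + j^{3}\right) + j = j + j^{2} + j^{3}$)
$M{\left(O \right)} \left(-32\right) = 1 \left(1 + 1 + 1^{2}\right) \left(-32\right) = 1 \left(1 + 1 + 1\right) \left(-32\right) = 1 \cdot 3 \left(-32\right) = 3 \left(-32\right) = -96$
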